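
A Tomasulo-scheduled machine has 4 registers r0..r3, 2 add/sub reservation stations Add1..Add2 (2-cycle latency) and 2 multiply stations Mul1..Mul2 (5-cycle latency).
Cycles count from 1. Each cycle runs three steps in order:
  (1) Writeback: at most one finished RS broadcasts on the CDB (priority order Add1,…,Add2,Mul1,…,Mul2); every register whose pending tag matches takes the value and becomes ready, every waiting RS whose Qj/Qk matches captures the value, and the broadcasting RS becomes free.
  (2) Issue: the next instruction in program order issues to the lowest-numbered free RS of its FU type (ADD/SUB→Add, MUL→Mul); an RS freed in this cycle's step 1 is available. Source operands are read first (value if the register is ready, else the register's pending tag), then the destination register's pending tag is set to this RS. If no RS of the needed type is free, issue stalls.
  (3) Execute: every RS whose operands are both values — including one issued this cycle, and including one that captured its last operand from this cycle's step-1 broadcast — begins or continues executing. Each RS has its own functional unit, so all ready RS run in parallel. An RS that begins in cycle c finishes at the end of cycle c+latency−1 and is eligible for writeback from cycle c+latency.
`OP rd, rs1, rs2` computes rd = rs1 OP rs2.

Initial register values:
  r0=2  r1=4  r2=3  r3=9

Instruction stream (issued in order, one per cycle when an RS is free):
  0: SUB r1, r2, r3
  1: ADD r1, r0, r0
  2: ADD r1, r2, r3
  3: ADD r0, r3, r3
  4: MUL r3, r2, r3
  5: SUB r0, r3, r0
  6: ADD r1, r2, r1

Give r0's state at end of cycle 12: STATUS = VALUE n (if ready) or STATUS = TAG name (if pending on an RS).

STATUS = VALUE 9

  c1: issue SUB r1<-Add1  regs: r0:2,r1:Add1,r2:3,r3:9
  c2: issue ADD r1<-Add2  regs: r0:2,r1:Add2,r2:3,r3:9
  c3: CDB Add1=-6; issue ADD r1<-Add1  regs: r0:2,r1:Add1,r2:3,r3:9
  c4: CDB Add2=4; issue ADD r0<-Add2  regs: r0:Add2,r1:Add1,r2:3,r3:9
  c5: CDB Add1=12; issue MUL r3<-Mul1  regs: r0:Add2,r1:12,r2:3,r3:Mul1
  c6: CDB Add2=18; issue SUB r0<-Add1  regs: r0:Add1,r1:12,r2:3,r3:Mul1
  c7: issue ADD r1<-Add2  regs: r0:Add1,r1:Add2,r2:3,r3:Mul1
  c8: -  regs: r0:Add1,r1:Add2,r2:3,r3:Mul1
  c9: CDB Add2=15  regs: r0:Add1,r1:15,r2:3,r3:Mul1
  c10: CDB Mul1=27  regs: r0:Add1,r1:15,r2:3,r3:27
  c11: -  regs: r0:Add1,r1:15,r2:3,r3:27
  c12: CDB Add1=9  regs: r0:9,r1:15,r2:3,r3:27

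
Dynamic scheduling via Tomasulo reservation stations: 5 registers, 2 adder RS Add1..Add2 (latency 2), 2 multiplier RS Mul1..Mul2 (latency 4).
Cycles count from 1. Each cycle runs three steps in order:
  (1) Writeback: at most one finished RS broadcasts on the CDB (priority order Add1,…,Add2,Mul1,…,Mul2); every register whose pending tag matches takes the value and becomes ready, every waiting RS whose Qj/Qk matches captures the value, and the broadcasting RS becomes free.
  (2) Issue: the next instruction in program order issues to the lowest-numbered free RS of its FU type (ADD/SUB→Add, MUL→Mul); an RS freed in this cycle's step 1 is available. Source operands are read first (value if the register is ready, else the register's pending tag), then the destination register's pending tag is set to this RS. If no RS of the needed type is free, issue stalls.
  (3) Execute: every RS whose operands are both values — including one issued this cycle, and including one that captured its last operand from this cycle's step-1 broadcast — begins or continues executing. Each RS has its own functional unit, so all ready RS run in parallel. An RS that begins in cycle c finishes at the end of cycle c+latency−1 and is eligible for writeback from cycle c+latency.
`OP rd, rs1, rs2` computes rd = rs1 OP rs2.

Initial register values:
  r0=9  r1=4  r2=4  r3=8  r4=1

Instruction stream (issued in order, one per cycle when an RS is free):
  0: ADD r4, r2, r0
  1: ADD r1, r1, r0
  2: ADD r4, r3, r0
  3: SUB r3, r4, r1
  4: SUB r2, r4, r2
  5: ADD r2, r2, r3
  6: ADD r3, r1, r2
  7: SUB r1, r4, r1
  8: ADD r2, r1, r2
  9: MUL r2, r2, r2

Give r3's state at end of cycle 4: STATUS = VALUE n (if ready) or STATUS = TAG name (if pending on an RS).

c1: issue ADD r4<-Add1 | r0:9,r1:4,r2:4,r3:8,r4:Add1
c2: issue ADD r1<-Add2 | r0:9,r1:Add2,r2:4,r3:8,r4:Add1
c3: CDB Add1=13; issue ADD r4<-Add1 | r0:9,r1:Add2,r2:4,r3:8,r4:Add1
c4: CDB Add2=13; issue SUB r3<-Add2 | r0:9,r1:13,r2:4,r3:Add2,r4:Add1

STATUS = TAG Add2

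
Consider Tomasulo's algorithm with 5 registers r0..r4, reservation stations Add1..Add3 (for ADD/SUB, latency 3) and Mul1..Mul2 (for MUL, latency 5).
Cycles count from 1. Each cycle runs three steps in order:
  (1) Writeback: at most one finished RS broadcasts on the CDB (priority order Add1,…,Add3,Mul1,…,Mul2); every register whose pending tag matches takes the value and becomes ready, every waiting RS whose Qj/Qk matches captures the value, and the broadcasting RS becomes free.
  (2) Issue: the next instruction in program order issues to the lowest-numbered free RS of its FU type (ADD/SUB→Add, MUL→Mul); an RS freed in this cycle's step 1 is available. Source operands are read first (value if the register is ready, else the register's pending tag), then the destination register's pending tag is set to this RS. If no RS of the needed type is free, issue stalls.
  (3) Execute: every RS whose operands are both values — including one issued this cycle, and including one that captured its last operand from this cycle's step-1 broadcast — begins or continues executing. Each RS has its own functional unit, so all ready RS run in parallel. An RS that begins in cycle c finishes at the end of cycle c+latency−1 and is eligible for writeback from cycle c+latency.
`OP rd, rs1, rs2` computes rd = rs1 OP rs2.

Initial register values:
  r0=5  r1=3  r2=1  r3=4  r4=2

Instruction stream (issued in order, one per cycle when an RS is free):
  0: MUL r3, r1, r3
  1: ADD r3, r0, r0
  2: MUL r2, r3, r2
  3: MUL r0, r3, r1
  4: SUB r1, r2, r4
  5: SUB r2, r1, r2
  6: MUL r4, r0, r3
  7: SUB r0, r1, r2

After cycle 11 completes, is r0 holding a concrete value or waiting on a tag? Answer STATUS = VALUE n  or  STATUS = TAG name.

  c1: issue MUL r3<-Mul1  regs: r0:5,r1:3,r2:1,r3:Mul1,r4:2
  c2: issue ADD r3<-Add1  regs: r0:5,r1:3,r2:1,r3:Add1,r4:2
  c3: issue MUL r2<-Mul2  regs: r0:5,r1:3,r2:Mul2,r3:Add1,r4:2
  c4: stall  regs: r0:5,r1:3,r2:Mul2,r3:Add1,r4:2
  c5: CDB Add1=10; stall  regs: r0:5,r1:3,r2:Mul2,r3:10,r4:2
  c6: CDB Mul1=12; issue MUL r0<-Mul1  regs: r0:Mul1,r1:3,r2:Mul2,r3:10,r4:2
  c7: issue SUB r1<-Add1  regs: r0:Mul1,r1:Add1,r2:Mul2,r3:10,r4:2
  c8: issue SUB r2<-Add2  regs: r0:Mul1,r1:Add1,r2:Add2,r3:10,r4:2
  c9: stall  regs: r0:Mul1,r1:Add1,r2:Add2,r3:10,r4:2
  c10: CDB Mul2=10; issue MUL r4<-Mul2  regs: r0:Mul1,r1:Add1,r2:Add2,r3:10,r4:Mul2
  c11: CDB Mul1=30; issue SUB r0<-Add3  regs: r0:Add3,r1:Add1,r2:Add2,r3:10,r4:Mul2

STATUS = TAG Add3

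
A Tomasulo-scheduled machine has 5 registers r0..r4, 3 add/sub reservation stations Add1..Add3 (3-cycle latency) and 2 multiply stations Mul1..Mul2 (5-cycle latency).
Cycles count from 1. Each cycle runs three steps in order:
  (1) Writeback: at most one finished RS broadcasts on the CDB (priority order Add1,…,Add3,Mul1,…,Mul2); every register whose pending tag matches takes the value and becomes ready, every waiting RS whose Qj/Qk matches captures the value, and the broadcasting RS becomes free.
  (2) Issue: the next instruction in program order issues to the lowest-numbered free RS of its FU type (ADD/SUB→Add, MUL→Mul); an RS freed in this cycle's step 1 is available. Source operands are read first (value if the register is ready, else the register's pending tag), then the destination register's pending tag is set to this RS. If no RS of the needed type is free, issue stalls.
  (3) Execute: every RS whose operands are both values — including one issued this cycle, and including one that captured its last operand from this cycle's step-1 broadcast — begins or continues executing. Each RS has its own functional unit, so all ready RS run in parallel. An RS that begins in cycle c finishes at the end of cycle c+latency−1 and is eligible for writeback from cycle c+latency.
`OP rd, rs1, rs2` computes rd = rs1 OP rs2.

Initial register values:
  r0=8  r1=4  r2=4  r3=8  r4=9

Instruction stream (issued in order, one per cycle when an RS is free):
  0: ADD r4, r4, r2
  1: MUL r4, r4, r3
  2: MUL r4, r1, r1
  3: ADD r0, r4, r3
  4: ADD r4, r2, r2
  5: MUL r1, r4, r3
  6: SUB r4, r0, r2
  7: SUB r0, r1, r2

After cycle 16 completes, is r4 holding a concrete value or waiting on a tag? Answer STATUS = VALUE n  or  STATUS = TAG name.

STATUS = VALUE 20

c1: issue ADD r4<-Add1 | r0:8,r1:4,r2:4,r3:8,r4:Add1
c2: issue MUL r4<-Mul1 | r0:8,r1:4,r2:4,r3:8,r4:Mul1
c3: issue MUL r4<-Mul2 | r0:8,r1:4,r2:4,r3:8,r4:Mul2
c4: CDB Add1=13; issue ADD r0<-Add1 | r0:Add1,r1:4,r2:4,r3:8,r4:Mul2
c5: issue ADD r4<-Add2 | r0:Add1,r1:4,r2:4,r3:8,r4:Add2
c6: stall | r0:Add1,r1:4,r2:4,r3:8,r4:Add2
c7: stall | r0:Add1,r1:4,r2:4,r3:8,r4:Add2
c8: CDB Add2=8; stall | r0:Add1,r1:4,r2:4,r3:8,r4:8
c9: CDB Mul1=104; issue MUL r1<-Mul1 | r0:Add1,r1:Mul1,r2:4,r3:8,r4:8
c10: CDB Mul2=16; issue SUB r4<-Add2 | r0:Add1,r1:Mul1,r2:4,r3:8,r4:Add2
c11: issue SUB r0<-Add3 | r0:Add3,r1:Mul1,r2:4,r3:8,r4:Add2
c12: - | r0:Add3,r1:Mul1,r2:4,r3:8,r4:Add2
c13: CDB Add1=24 | r0:Add3,r1:Mul1,r2:4,r3:8,r4:Add2
c14: CDB Mul1=64 | r0:Add3,r1:64,r2:4,r3:8,r4:Add2
c15: - | r0:Add3,r1:64,r2:4,r3:8,r4:Add2
c16: CDB Add2=20 | r0:Add3,r1:64,r2:4,r3:8,r4:20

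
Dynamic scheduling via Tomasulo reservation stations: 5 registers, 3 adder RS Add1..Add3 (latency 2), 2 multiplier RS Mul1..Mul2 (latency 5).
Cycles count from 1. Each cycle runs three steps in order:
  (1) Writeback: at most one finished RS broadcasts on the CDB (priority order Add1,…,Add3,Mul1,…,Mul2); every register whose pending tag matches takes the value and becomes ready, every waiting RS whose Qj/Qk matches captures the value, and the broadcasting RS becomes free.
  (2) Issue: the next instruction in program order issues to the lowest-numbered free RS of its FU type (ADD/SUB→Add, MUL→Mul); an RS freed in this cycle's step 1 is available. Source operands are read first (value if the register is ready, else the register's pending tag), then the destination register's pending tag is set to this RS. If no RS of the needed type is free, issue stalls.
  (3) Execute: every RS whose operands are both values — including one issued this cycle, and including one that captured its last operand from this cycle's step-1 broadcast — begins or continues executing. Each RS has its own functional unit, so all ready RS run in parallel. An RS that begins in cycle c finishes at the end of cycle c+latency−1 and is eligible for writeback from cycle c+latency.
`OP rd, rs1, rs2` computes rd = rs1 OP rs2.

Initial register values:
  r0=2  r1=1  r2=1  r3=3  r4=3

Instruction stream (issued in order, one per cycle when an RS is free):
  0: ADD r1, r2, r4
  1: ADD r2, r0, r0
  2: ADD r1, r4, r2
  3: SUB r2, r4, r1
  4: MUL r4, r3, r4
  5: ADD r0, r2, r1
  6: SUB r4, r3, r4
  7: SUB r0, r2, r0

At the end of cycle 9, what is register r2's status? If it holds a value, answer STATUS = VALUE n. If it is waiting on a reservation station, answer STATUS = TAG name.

cycle 1: issue ADD r1<-Add1 // r0:2,r1:Add1,r2:1,r3:3,r4:3
cycle 2: issue ADD r2<-Add2 // r0:2,r1:Add1,r2:Add2,r3:3,r4:3
cycle 3: CDB Add1=4; issue ADD r1<-Add1 // r0:2,r1:Add1,r2:Add2,r3:3,r4:3
cycle 4: CDB Add2=4; issue SUB r2<-Add2 // r0:2,r1:Add1,r2:Add2,r3:3,r4:3
cycle 5: issue MUL r4<-Mul1 // r0:2,r1:Add1,r2:Add2,r3:3,r4:Mul1
cycle 6: CDB Add1=7; issue ADD r0<-Add1 // r0:Add1,r1:7,r2:Add2,r3:3,r4:Mul1
cycle 7: issue SUB r4<-Add3 // r0:Add1,r1:7,r2:Add2,r3:3,r4:Add3
cycle 8: CDB Add2=-4; issue SUB r0<-Add2 // r0:Add2,r1:7,r2:-4,r3:3,r4:Add3
cycle 9: - // r0:Add2,r1:7,r2:-4,r3:3,r4:Add3

STATUS = VALUE -4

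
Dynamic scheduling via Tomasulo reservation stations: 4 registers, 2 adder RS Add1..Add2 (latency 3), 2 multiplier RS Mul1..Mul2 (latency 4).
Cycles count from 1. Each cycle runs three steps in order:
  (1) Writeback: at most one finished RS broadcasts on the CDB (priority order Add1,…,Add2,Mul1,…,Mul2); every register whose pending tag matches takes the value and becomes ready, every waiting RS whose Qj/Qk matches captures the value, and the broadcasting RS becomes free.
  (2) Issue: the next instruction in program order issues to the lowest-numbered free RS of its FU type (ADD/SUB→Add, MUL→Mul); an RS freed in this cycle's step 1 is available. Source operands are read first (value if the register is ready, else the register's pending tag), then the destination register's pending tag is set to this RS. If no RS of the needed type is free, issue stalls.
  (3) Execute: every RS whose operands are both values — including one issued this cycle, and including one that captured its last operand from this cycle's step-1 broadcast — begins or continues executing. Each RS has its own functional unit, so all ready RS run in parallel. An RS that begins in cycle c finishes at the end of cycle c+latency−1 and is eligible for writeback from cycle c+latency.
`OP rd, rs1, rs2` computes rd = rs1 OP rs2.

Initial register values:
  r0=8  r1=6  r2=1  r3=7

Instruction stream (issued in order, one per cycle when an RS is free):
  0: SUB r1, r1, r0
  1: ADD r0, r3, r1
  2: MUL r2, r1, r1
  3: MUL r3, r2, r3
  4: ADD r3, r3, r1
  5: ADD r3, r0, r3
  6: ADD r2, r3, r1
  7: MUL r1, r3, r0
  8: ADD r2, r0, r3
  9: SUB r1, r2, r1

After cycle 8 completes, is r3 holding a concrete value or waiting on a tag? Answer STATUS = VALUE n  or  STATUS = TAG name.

  c1: issue SUB r1<-Add1  regs: r0:8,r1:Add1,r2:1,r3:7
  c2: issue ADD r0<-Add2  regs: r0:Add2,r1:Add1,r2:1,r3:7
  c3: issue MUL r2<-Mul1  regs: r0:Add2,r1:Add1,r2:Mul1,r3:7
  c4: CDB Add1=-2; issue MUL r3<-Mul2  regs: r0:Add2,r1:-2,r2:Mul1,r3:Mul2
  c5: issue ADD r3<-Add1  regs: r0:Add2,r1:-2,r2:Mul1,r3:Add1
  c6: stall  regs: r0:Add2,r1:-2,r2:Mul1,r3:Add1
  c7: CDB Add2=5; issue ADD r3<-Add2  regs: r0:5,r1:-2,r2:Mul1,r3:Add2
  c8: CDB Mul1=4; stall  regs: r0:5,r1:-2,r2:4,r3:Add2

STATUS = TAG Add2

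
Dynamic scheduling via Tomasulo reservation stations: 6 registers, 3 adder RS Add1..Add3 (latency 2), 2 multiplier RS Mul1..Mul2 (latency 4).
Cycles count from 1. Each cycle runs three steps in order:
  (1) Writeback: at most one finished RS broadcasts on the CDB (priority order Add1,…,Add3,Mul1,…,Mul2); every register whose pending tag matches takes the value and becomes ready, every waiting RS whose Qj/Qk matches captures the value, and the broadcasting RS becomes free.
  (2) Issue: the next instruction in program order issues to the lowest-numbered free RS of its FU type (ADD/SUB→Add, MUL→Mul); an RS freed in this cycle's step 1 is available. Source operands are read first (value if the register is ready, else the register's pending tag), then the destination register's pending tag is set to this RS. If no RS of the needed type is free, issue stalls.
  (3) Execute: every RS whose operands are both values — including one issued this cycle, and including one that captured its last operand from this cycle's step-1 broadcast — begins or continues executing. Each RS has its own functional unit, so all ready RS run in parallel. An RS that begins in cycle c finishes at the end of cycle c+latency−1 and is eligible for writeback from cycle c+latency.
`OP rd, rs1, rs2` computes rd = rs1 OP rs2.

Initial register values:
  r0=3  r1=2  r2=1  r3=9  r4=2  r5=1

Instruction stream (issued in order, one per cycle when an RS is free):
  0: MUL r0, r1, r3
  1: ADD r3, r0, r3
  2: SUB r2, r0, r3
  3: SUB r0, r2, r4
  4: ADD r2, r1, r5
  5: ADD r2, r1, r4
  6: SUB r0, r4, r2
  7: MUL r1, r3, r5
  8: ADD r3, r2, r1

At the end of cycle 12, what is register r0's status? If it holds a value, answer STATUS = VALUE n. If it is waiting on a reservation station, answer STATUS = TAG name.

STATUS = TAG Add2

cycle 1: issue MUL r0<-Mul1 // r0:Mul1,r1:2,r2:1,r3:9,r4:2,r5:1
cycle 2: issue ADD r3<-Add1 // r0:Mul1,r1:2,r2:1,r3:Add1,r4:2,r5:1
cycle 3: issue SUB r2<-Add2 // r0:Mul1,r1:2,r2:Add2,r3:Add1,r4:2,r5:1
cycle 4: issue SUB r0<-Add3 // r0:Add3,r1:2,r2:Add2,r3:Add1,r4:2,r5:1
cycle 5: CDB Mul1=18; stall // r0:Add3,r1:2,r2:Add2,r3:Add1,r4:2,r5:1
cycle 6: stall // r0:Add3,r1:2,r2:Add2,r3:Add1,r4:2,r5:1
cycle 7: CDB Add1=27; issue ADD r2<-Add1 // r0:Add3,r1:2,r2:Add1,r3:27,r4:2,r5:1
cycle 8: stall // r0:Add3,r1:2,r2:Add1,r3:27,r4:2,r5:1
cycle 9: CDB Add1=3; issue ADD r2<-Add1 // r0:Add3,r1:2,r2:Add1,r3:27,r4:2,r5:1
cycle 10: CDB Add2=-9; issue SUB r0<-Add2 // r0:Add2,r1:2,r2:Add1,r3:27,r4:2,r5:1
cycle 11: CDB Add1=4; issue MUL r1<-Mul1 // r0:Add2,r1:Mul1,r2:4,r3:27,r4:2,r5:1
cycle 12: CDB Add3=-11; issue ADD r3<-Add1 // r0:Add2,r1:Mul1,r2:4,r3:Add1,r4:2,r5:1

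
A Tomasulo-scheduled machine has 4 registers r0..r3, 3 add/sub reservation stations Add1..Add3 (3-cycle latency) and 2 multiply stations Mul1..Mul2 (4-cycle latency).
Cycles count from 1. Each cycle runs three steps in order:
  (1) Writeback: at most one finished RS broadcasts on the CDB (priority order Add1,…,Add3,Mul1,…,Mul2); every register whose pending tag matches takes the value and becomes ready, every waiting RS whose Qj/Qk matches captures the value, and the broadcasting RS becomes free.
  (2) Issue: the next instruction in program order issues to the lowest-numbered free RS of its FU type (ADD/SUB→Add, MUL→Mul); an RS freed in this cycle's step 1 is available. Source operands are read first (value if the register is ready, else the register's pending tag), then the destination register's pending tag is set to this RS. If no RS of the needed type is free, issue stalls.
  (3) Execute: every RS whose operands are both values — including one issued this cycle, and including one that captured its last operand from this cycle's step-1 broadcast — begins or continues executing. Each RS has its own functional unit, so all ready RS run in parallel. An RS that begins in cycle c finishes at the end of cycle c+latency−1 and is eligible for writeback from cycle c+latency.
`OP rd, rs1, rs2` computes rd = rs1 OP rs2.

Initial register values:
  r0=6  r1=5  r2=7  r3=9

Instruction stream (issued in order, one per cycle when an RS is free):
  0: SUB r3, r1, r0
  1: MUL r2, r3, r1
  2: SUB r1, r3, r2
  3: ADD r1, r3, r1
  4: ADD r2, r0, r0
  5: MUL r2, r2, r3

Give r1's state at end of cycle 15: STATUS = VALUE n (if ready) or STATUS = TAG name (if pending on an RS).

cycle 1: issue SUB r3<-Add1 // r0:6,r1:5,r2:7,r3:Add1
cycle 2: issue MUL r2<-Mul1 // r0:6,r1:5,r2:Mul1,r3:Add1
cycle 3: issue SUB r1<-Add2 // r0:6,r1:Add2,r2:Mul1,r3:Add1
cycle 4: CDB Add1=-1; issue ADD r1<-Add1 // r0:6,r1:Add1,r2:Mul1,r3:-1
cycle 5: issue ADD r2<-Add3 // r0:6,r1:Add1,r2:Add3,r3:-1
cycle 6: issue MUL r2<-Mul2 // r0:6,r1:Add1,r2:Mul2,r3:-1
cycle 7: - // r0:6,r1:Add1,r2:Mul2,r3:-1
cycle 8: CDB Add3=12 // r0:6,r1:Add1,r2:Mul2,r3:-1
cycle 9: CDB Mul1=-5 // r0:6,r1:Add1,r2:Mul2,r3:-1
cycle 10: - // r0:6,r1:Add1,r2:Mul2,r3:-1
cycle 11: - // r0:6,r1:Add1,r2:Mul2,r3:-1
cycle 12: CDB Add2=4 // r0:6,r1:Add1,r2:Mul2,r3:-1
cycle 13: CDB Mul2=-12 // r0:6,r1:Add1,r2:-12,r3:-1
cycle 14: - // r0:6,r1:Add1,r2:-12,r3:-1
cycle 15: CDB Add1=3 // r0:6,r1:3,r2:-12,r3:-1

STATUS = VALUE 3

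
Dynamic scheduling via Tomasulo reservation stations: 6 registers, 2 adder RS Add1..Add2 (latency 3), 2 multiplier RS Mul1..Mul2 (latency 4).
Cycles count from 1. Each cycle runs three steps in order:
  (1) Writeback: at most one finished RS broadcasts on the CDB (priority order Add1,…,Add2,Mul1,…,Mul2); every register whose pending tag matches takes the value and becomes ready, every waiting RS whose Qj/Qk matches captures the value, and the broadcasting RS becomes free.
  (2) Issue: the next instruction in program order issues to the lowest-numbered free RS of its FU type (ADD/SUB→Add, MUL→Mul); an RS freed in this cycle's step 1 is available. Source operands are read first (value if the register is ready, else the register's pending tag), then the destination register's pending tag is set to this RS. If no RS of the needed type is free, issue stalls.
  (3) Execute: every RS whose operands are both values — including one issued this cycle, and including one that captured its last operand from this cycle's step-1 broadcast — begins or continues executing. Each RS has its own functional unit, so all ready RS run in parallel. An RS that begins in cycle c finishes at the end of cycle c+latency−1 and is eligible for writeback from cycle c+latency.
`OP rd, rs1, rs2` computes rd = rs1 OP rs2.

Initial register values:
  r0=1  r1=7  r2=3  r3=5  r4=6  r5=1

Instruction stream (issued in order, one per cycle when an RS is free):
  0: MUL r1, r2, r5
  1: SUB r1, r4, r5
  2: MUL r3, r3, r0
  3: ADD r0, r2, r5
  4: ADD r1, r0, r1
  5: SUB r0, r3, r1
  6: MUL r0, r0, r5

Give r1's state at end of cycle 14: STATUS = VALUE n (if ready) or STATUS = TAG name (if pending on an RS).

STATUS = VALUE 9

c1: issue MUL r1<-Mul1 | r0:1,r1:Mul1,r2:3,r3:5,r4:6,r5:1
c2: issue SUB r1<-Add1 | r0:1,r1:Add1,r2:3,r3:5,r4:6,r5:1
c3: issue MUL r3<-Mul2 | r0:1,r1:Add1,r2:3,r3:Mul2,r4:6,r5:1
c4: issue ADD r0<-Add2 | r0:Add2,r1:Add1,r2:3,r3:Mul2,r4:6,r5:1
c5: CDB Add1=5; issue ADD r1<-Add1 | r0:Add2,r1:Add1,r2:3,r3:Mul2,r4:6,r5:1
c6: CDB Mul1=3; stall | r0:Add2,r1:Add1,r2:3,r3:Mul2,r4:6,r5:1
c7: CDB Add2=4; issue SUB r0<-Add2 | r0:Add2,r1:Add1,r2:3,r3:Mul2,r4:6,r5:1
c8: CDB Mul2=5; issue MUL r0<-Mul1 | r0:Mul1,r1:Add1,r2:3,r3:5,r4:6,r5:1
c9: - | r0:Mul1,r1:Add1,r2:3,r3:5,r4:6,r5:1
c10: CDB Add1=9 | r0:Mul1,r1:9,r2:3,r3:5,r4:6,r5:1
c11: - | r0:Mul1,r1:9,r2:3,r3:5,r4:6,r5:1
c12: - | r0:Mul1,r1:9,r2:3,r3:5,r4:6,r5:1
c13: CDB Add2=-4 | r0:Mul1,r1:9,r2:3,r3:5,r4:6,r5:1
c14: - | r0:Mul1,r1:9,r2:3,r3:5,r4:6,r5:1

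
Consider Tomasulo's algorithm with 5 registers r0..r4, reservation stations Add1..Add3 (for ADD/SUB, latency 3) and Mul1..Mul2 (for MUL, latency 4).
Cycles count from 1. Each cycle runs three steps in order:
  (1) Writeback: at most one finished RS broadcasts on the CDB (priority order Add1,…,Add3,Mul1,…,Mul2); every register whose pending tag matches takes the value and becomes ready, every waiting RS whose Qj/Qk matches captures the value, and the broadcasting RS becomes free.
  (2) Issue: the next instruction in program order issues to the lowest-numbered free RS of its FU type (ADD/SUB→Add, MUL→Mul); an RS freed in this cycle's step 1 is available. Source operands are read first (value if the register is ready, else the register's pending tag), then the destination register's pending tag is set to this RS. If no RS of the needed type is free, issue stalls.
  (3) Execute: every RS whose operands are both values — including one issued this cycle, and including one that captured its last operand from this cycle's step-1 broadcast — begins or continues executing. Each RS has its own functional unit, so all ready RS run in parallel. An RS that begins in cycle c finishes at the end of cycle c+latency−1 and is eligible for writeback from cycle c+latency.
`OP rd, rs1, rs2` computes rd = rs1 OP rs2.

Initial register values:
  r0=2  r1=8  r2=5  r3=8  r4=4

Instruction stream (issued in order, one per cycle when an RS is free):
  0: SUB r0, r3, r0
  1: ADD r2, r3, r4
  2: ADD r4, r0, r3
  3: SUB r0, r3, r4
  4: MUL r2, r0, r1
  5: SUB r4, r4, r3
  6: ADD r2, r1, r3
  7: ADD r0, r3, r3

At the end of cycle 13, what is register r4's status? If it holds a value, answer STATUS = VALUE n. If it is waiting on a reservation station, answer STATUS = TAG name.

STATUS = VALUE 6

cycle 1: issue SUB r0<-Add1 // r0:Add1,r1:8,r2:5,r3:8,r4:4
cycle 2: issue ADD r2<-Add2 // r0:Add1,r1:8,r2:Add2,r3:8,r4:4
cycle 3: issue ADD r4<-Add3 // r0:Add1,r1:8,r2:Add2,r3:8,r4:Add3
cycle 4: CDB Add1=6; issue SUB r0<-Add1 // r0:Add1,r1:8,r2:Add2,r3:8,r4:Add3
cycle 5: CDB Add2=12; issue MUL r2<-Mul1 // r0:Add1,r1:8,r2:Mul1,r3:8,r4:Add3
cycle 6: issue SUB r4<-Add2 // r0:Add1,r1:8,r2:Mul1,r3:8,r4:Add2
cycle 7: CDB Add3=14; issue ADD r2<-Add3 // r0:Add1,r1:8,r2:Add3,r3:8,r4:Add2
cycle 8: stall // r0:Add1,r1:8,r2:Add3,r3:8,r4:Add2
cycle 9: stall // r0:Add1,r1:8,r2:Add3,r3:8,r4:Add2
cycle 10: CDB Add1=-6; issue ADD r0<-Add1 // r0:Add1,r1:8,r2:Add3,r3:8,r4:Add2
cycle 11: CDB Add2=6 // r0:Add1,r1:8,r2:Add3,r3:8,r4:6
cycle 12: CDB Add3=16 // r0:Add1,r1:8,r2:16,r3:8,r4:6
cycle 13: CDB Add1=16 // r0:16,r1:8,r2:16,r3:8,r4:6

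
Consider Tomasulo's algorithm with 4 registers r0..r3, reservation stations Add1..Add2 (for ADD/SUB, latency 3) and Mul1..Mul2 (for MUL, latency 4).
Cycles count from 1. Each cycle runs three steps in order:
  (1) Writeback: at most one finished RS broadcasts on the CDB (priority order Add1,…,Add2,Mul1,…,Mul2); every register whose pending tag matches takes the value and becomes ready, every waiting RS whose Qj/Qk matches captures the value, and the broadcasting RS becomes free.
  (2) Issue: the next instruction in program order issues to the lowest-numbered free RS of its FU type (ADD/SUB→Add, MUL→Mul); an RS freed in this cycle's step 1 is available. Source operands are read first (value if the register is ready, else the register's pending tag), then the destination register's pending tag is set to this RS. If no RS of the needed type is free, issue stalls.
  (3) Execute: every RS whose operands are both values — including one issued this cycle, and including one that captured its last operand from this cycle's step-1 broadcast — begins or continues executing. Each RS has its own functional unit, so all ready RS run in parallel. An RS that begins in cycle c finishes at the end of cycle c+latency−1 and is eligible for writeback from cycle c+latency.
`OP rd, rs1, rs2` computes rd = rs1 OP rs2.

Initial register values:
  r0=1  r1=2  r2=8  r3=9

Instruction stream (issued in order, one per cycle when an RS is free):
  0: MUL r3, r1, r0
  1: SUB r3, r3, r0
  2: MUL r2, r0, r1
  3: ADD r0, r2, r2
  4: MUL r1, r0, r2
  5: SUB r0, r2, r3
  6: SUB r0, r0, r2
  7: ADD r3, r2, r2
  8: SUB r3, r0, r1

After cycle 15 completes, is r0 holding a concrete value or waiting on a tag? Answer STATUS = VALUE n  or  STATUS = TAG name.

STATUS = VALUE -1

cycle 1: issue MUL r3<-Mul1 // r0:1,r1:2,r2:8,r3:Mul1
cycle 2: issue SUB r3<-Add1 // r0:1,r1:2,r2:8,r3:Add1
cycle 3: issue MUL r2<-Mul2 // r0:1,r1:2,r2:Mul2,r3:Add1
cycle 4: issue ADD r0<-Add2 // r0:Add2,r1:2,r2:Mul2,r3:Add1
cycle 5: CDB Mul1=2; issue MUL r1<-Mul1 // r0:Add2,r1:Mul1,r2:Mul2,r3:Add1
cycle 6: stall // r0:Add2,r1:Mul1,r2:Mul2,r3:Add1
cycle 7: CDB Mul2=2; stall // r0:Add2,r1:Mul1,r2:2,r3:Add1
cycle 8: CDB Add1=1; issue SUB r0<-Add1 // r0:Add1,r1:Mul1,r2:2,r3:1
cycle 9: stall // r0:Add1,r1:Mul1,r2:2,r3:1
cycle 10: CDB Add2=4; issue SUB r0<-Add2 // r0:Add2,r1:Mul1,r2:2,r3:1
cycle 11: CDB Add1=1; issue ADD r3<-Add1 // r0:Add2,r1:Mul1,r2:2,r3:Add1
cycle 12: stall // r0:Add2,r1:Mul1,r2:2,r3:Add1
cycle 13: stall // r0:Add2,r1:Mul1,r2:2,r3:Add1
cycle 14: CDB Add1=4; issue SUB r3<-Add1 // r0:Add2,r1:Mul1,r2:2,r3:Add1
cycle 15: CDB Add2=-1 // r0:-1,r1:Mul1,r2:2,r3:Add1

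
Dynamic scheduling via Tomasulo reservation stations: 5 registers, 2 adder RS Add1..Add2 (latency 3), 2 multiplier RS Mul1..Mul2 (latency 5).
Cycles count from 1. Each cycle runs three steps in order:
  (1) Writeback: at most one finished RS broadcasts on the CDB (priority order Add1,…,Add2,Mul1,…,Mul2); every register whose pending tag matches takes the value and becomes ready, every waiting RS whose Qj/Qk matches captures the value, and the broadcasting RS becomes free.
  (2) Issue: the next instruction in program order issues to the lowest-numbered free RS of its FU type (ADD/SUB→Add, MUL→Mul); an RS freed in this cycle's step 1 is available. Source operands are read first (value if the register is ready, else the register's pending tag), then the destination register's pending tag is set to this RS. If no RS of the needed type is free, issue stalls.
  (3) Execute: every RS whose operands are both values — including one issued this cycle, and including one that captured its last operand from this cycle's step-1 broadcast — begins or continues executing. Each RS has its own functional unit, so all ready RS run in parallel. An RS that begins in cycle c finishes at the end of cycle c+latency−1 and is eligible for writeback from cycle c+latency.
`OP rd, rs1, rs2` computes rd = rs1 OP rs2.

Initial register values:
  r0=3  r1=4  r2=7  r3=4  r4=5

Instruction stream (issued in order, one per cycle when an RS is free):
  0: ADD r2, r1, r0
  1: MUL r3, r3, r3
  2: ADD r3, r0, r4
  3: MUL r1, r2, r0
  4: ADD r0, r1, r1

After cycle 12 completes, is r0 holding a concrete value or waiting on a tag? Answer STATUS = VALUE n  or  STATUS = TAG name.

c1: issue ADD r2<-Add1 | r0:3,r1:4,r2:Add1,r3:4,r4:5
c2: issue MUL r3<-Mul1 | r0:3,r1:4,r2:Add1,r3:Mul1,r4:5
c3: issue ADD r3<-Add2 | r0:3,r1:4,r2:Add1,r3:Add2,r4:5
c4: CDB Add1=7; issue MUL r1<-Mul2 | r0:3,r1:Mul2,r2:7,r3:Add2,r4:5
c5: issue ADD r0<-Add1 | r0:Add1,r1:Mul2,r2:7,r3:Add2,r4:5
c6: CDB Add2=8 | r0:Add1,r1:Mul2,r2:7,r3:8,r4:5
c7: CDB Mul1=16 | r0:Add1,r1:Mul2,r2:7,r3:8,r4:5
c8: - | r0:Add1,r1:Mul2,r2:7,r3:8,r4:5
c9: CDB Mul2=21 | r0:Add1,r1:21,r2:7,r3:8,r4:5
c10: - | r0:Add1,r1:21,r2:7,r3:8,r4:5
c11: - | r0:Add1,r1:21,r2:7,r3:8,r4:5
c12: CDB Add1=42 | r0:42,r1:21,r2:7,r3:8,r4:5

STATUS = VALUE 42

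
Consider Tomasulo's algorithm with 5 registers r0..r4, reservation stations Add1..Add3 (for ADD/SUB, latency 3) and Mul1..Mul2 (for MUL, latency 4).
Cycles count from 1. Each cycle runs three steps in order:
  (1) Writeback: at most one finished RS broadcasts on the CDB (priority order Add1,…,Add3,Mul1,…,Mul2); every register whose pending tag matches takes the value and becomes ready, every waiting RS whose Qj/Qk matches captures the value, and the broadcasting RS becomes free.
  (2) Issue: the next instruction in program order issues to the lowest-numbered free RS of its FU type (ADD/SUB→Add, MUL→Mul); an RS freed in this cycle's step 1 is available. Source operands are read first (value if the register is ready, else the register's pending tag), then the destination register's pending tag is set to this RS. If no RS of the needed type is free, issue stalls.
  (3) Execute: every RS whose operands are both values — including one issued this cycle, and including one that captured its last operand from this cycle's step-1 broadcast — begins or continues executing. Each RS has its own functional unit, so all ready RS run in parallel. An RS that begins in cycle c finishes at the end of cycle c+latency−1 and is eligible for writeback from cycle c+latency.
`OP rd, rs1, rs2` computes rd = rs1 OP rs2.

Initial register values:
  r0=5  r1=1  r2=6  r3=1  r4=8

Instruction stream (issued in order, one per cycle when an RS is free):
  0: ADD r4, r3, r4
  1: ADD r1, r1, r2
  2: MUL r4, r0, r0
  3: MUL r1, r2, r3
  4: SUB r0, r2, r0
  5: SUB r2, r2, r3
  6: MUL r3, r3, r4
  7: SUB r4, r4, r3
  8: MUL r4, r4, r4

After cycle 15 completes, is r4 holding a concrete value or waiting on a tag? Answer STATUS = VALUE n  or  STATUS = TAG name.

STATUS = TAG Mul2

c1: issue ADD r4<-Add1 | r0:5,r1:1,r2:6,r3:1,r4:Add1
c2: issue ADD r1<-Add2 | r0:5,r1:Add2,r2:6,r3:1,r4:Add1
c3: issue MUL r4<-Mul1 | r0:5,r1:Add2,r2:6,r3:1,r4:Mul1
c4: CDB Add1=9; issue MUL r1<-Mul2 | r0:5,r1:Mul2,r2:6,r3:1,r4:Mul1
c5: CDB Add2=7; issue SUB r0<-Add1 | r0:Add1,r1:Mul2,r2:6,r3:1,r4:Mul1
c6: issue SUB r2<-Add2 | r0:Add1,r1:Mul2,r2:Add2,r3:1,r4:Mul1
c7: CDB Mul1=25; issue MUL r3<-Mul1 | r0:Add1,r1:Mul2,r2:Add2,r3:Mul1,r4:25
c8: CDB Add1=1; issue SUB r4<-Add1 | r0:1,r1:Mul2,r2:Add2,r3:Mul1,r4:Add1
c9: CDB Add2=5; stall | r0:1,r1:Mul2,r2:5,r3:Mul1,r4:Add1
c10: CDB Mul2=6; issue MUL r4<-Mul2 | r0:1,r1:6,r2:5,r3:Mul1,r4:Mul2
c11: CDB Mul1=25 | r0:1,r1:6,r2:5,r3:25,r4:Mul2
c12: - | r0:1,r1:6,r2:5,r3:25,r4:Mul2
c13: - | r0:1,r1:6,r2:5,r3:25,r4:Mul2
c14: CDB Add1=0 | r0:1,r1:6,r2:5,r3:25,r4:Mul2
c15: - | r0:1,r1:6,r2:5,r3:25,r4:Mul2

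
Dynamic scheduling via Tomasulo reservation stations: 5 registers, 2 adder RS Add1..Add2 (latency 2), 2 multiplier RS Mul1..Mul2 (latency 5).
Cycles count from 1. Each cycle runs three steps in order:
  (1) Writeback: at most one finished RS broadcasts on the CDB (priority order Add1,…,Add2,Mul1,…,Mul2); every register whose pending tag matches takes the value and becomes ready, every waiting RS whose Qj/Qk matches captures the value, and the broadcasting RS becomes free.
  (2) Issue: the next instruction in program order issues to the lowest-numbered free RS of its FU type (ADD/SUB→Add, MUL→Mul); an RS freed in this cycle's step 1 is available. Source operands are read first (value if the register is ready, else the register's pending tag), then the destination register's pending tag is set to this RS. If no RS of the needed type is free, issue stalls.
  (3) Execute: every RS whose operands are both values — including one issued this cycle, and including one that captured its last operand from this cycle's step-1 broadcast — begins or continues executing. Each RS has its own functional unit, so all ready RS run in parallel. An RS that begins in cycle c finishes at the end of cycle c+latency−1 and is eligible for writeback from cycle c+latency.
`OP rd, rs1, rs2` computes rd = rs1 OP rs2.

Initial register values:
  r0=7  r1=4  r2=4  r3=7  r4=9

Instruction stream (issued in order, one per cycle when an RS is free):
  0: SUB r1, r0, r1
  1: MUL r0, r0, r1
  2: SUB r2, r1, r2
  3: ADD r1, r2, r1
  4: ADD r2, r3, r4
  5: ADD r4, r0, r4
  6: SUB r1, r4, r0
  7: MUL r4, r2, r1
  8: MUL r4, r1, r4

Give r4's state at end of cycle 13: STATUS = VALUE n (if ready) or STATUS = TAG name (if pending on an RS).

cycle 1: issue SUB r1<-Add1 // r0:7,r1:Add1,r2:4,r3:7,r4:9
cycle 2: issue MUL r0<-Mul1 // r0:Mul1,r1:Add1,r2:4,r3:7,r4:9
cycle 3: CDB Add1=3; issue SUB r2<-Add1 // r0:Mul1,r1:3,r2:Add1,r3:7,r4:9
cycle 4: issue ADD r1<-Add2 // r0:Mul1,r1:Add2,r2:Add1,r3:7,r4:9
cycle 5: CDB Add1=-1; issue ADD r2<-Add1 // r0:Mul1,r1:Add2,r2:Add1,r3:7,r4:9
cycle 6: stall // r0:Mul1,r1:Add2,r2:Add1,r3:7,r4:9
cycle 7: CDB Add1=16; issue ADD r4<-Add1 // r0:Mul1,r1:Add2,r2:16,r3:7,r4:Add1
cycle 8: CDB Add2=2; issue SUB r1<-Add2 // r0:Mul1,r1:Add2,r2:16,r3:7,r4:Add1
cycle 9: CDB Mul1=21; issue MUL r4<-Mul1 // r0:21,r1:Add2,r2:16,r3:7,r4:Mul1
cycle 10: issue MUL r4<-Mul2 // r0:21,r1:Add2,r2:16,r3:7,r4:Mul2
cycle 11: CDB Add1=30 // r0:21,r1:Add2,r2:16,r3:7,r4:Mul2
cycle 12: - // r0:21,r1:Add2,r2:16,r3:7,r4:Mul2
cycle 13: CDB Add2=9 // r0:21,r1:9,r2:16,r3:7,r4:Mul2

STATUS = TAG Mul2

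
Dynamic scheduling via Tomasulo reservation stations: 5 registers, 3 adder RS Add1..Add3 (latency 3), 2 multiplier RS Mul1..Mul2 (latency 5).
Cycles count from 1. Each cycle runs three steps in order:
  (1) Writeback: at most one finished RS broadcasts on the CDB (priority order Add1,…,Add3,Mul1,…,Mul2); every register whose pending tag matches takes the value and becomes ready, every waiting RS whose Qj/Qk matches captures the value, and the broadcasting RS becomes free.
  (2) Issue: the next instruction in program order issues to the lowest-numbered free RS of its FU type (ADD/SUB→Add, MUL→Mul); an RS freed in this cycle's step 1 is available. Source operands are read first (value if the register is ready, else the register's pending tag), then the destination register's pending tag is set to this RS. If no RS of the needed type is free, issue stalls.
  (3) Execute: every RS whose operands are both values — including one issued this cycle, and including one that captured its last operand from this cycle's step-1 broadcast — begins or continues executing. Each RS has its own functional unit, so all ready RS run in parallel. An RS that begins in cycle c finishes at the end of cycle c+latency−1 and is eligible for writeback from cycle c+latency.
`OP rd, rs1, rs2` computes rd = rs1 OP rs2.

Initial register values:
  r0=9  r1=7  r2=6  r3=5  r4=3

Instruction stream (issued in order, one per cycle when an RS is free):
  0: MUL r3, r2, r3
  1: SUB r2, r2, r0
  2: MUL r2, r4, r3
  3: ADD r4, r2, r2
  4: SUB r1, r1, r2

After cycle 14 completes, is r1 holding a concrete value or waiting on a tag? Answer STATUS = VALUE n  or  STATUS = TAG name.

cycle 1: issue MUL r3<-Mul1 // r0:9,r1:7,r2:6,r3:Mul1,r4:3
cycle 2: issue SUB r2<-Add1 // r0:9,r1:7,r2:Add1,r3:Mul1,r4:3
cycle 3: issue MUL r2<-Mul2 // r0:9,r1:7,r2:Mul2,r3:Mul1,r4:3
cycle 4: issue ADD r4<-Add2 // r0:9,r1:7,r2:Mul2,r3:Mul1,r4:Add2
cycle 5: CDB Add1=-3; issue SUB r1<-Add1 // r0:9,r1:Add1,r2:Mul2,r3:Mul1,r4:Add2
cycle 6: CDB Mul1=30 // r0:9,r1:Add1,r2:Mul2,r3:30,r4:Add2
cycle 7: - // r0:9,r1:Add1,r2:Mul2,r3:30,r4:Add2
cycle 8: - // r0:9,r1:Add1,r2:Mul2,r3:30,r4:Add2
cycle 9: - // r0:9,r1:Add1,r2:Mul2,r3:30,r4:Add2
cycle 10: - // r0:9,r1:Add1,r2:Mul2,r3:30,r4:Add2
cycle 11: CDB Mul2=90 // r0:9,r1:Add1,r2:90,r3:30,r4:Add2
cycle 12: - // r0:9,r1:Add1,r2:90,r3:30,r4:Add2
cycle 13: - // r0:9,r1:Add1,r2:90,r3:30,r4:Add2
cycle 14: CDB Add1=-83 // r0:9,r1:-83,r2:90,r3:30,r4:Add2

STATUS = VALUE -83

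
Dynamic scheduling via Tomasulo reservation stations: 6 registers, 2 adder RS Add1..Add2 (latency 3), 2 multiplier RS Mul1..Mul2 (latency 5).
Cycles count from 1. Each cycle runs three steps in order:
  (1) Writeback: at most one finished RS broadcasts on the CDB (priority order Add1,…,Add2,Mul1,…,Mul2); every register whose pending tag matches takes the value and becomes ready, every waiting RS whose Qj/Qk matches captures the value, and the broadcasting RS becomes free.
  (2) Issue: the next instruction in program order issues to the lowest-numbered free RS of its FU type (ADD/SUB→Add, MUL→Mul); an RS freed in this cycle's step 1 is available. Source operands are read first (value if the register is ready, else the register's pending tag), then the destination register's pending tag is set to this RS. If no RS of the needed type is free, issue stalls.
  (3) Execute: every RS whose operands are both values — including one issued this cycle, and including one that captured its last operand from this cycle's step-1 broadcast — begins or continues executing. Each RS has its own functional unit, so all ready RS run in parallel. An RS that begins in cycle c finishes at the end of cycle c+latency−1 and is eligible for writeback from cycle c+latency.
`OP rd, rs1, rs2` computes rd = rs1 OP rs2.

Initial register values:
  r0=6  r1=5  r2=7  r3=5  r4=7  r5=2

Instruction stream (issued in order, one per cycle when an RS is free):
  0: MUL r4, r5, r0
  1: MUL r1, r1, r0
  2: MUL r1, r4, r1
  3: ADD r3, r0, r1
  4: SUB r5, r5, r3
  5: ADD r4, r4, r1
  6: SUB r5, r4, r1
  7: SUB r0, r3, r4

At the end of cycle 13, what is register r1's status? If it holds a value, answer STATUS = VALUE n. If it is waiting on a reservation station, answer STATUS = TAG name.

STATUS = VALUE 360

  c1: issue MUL r4<-Mul1  regs: r0:6,r1:5,r2:7,r3:5,r4:Mul1,r5:2
  c2: issue MUL r1<-Mul2  regs: r0:6,r1:Mul2,r2:7,r3:5,r4:Mul1,r5:2
  c3: stall  regs: r0:6,r1:Mul2,r2:7,r3:5,r4:Mul1,r5:2
  c4: stall  regs: r0:6,r1:Mul2,r2:7,r3:5,r4:Mul1,r5:2
  c5: stall  regs: r0:6,r1:Mul2,r2:7,r3:5,r4:Mul1,r5:2
  c6: CDB Mul1=12; issue MUL r1<-Mul1  regs: r0:6,r1:Mul1,r2:7,r3:5,r4:12,r5:2
  c7: CDB Mul2=30; issue ADD r3<-Add1  regs: r0:6,r1:Mul1,r2:7,r3:Add1,r4:12,r5:2
  c8: issue SUB r5<-Add2  regs: r0:6,r1:Mul1,r2:7,r3:Add1,r4:12,r5:Add2
  c9: stall  regs: r0:6,r1:Mul1,r2:7,r3:Add1,r4:12,r5:Add2
  c10: stall  regs: r0:6,r1:Mul1,r2:7,r3:Add1,r4:12,r5:Add2
  c11: stall  regs: r0:6,r1:Mul1,r2:7,r3:Add1,r4:12,r5:Add2
  c12: CDB Mul1=360; stall  regs: r0:6,r1:360,r2:7,r3:Add1,r4:12,r5:Add2
  c13: stall  regs: r0:6,r1:360,r2:7,r3:Add1,r4:12,r5:Add2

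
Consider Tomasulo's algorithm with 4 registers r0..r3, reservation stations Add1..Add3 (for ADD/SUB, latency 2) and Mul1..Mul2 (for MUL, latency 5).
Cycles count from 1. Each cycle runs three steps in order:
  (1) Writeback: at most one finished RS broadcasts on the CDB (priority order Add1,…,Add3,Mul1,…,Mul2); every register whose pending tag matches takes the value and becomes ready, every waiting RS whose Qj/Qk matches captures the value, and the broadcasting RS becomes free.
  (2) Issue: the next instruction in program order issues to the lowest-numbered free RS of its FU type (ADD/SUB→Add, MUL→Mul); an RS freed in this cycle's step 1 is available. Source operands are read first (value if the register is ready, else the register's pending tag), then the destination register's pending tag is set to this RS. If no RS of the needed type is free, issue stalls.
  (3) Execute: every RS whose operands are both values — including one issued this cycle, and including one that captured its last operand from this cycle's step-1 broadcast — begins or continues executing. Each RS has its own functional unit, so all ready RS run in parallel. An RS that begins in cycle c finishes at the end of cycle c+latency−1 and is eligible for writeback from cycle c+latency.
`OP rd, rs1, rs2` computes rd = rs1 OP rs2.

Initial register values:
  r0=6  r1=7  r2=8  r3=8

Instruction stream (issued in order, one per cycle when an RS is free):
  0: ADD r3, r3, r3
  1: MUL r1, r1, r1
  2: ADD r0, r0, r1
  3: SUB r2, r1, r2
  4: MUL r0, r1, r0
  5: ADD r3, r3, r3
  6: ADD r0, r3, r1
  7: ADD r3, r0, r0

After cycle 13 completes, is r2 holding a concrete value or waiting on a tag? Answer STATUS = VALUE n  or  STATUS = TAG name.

STATUS = VALUE 41

c1: issue ADD r3<-Add1 | r0:6,r1:7,r2:8,r3:Add1
c2: issue MUL r1<-Mul1 | r0:6,r1:Mul1,r2:8,r3:Add1
c3: CDB Add1=16; issue ADD r0<-Add1 | r0:Add1,r1:Mul1,r2:8,r3:16
c4: issue SUB r2<-Add2 | r0:Add1,r1:Mul1,r2:Add2,r3:16
c5: issue MUL r0<-Mul2 | r0:Mul2,r1:Mul1,r2:Add2,r3:16
c6: issue ADD r3<-Add3 | r0:Mul2,r1:Mul1,r2:Add2,r3:Add3
c7: CDB Mul1=49; stall | r0:Mul2,r1:49,r2:Add2,r3:Add3
c8: CDB Add3=32; issue ADD r0<-Add3 | r0:Add3,r1:49,r2:Add2,r3:32
c9: CDB Add1=55; issue ADD r3<-Add1 | r0:Add3,r1:49,r2:Add2,r3:Add1
c10: CDB Add2=41 | r0:Add3,r1:49,r2:41,r3:Add1
c11: CDB Add3=81 | r0:81,r1:49,r2:41,r3:Add1
c12: - | r0:81,r1:49,r2:41,r3:Add1
c13: CDB Add1=162 | r0:81,r1:49,r2:41,r3:162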